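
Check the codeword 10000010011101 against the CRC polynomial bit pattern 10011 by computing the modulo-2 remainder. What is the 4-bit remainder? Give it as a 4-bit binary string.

Modulo-2 division of 10000010011101 by 10011:
  pos 0: 10000 XOR 10011 = 00011
  pos 3: 11010 XOR 10011 = 01001
  pos 4: 10010 XOR 10011 = 00001
  pos 8: 11110 XOR 10011 = 01101
  pos 9: 11011 XOR 10011 = 01000
Remainder = 1000 (nonzero — an error is detected).

1000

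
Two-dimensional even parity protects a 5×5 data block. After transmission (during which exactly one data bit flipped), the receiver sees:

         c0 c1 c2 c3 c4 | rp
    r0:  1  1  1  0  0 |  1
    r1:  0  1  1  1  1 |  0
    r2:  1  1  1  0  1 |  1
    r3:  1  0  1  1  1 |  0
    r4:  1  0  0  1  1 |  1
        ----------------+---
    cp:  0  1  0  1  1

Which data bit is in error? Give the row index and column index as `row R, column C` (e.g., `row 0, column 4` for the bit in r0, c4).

Recompute each row's even parity and compare to rp:
  r0: data parity 1, sent rp 1 → ok
  r1: data parity 0, sent rp 0 → ok
  r2: data parity 0, sent rp 1 → mismatch
  r3: data parity 0, sent rp 0 → ok
  r4: data parity 1, sent rp 1 → ok
Recompute each column's even parity and compare to cp:
  c0: data parity 0, sent cp 0 → ok
  c1: data parity 1, sent cp 1 → ok
  c2: data parity 0, sent cp 0 → ok
  c3: data parity 1, sent cp 1 → ok
  c4: data parity 0, sent cp 1 → mismatch
Exactly one row (r2) and one column (c4) fail → the flipped bit is at their intersection.

row 2, column 4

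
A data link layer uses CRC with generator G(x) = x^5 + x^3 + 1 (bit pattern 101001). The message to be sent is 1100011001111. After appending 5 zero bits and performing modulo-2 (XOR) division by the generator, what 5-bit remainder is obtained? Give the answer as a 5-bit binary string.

Append 5 zeros: 110001100111100000. Divide by 101001 (XOR where the leading bit is 1):
  pos 0: 110001 XOR 101001 = 011000
  pos 1: 110001 XOR 101001 = 011000
  pos 2: 110000 XOR 101001 = 011001
  pos 3: 110010 XOR 101001 = 011011
  pos 4: 110111 XOR 101001 = 011110
  pos 5: 111101 XOR 101001 = 010100
  pos 6: 101001 XOR 101001 = 000000
  pos 12: 100000 XOR 101001 = 001001
Remainder (last 5 bits) = 01001. This is the CRC / FCS.

01001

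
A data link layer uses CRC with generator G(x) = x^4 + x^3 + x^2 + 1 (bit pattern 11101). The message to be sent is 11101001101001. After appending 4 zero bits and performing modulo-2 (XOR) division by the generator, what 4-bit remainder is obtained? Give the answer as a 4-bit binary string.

0000

Append 4 zeros: 111010011010010000. Divide by 11101 (XOR where the leading bit is 1):
  pos 0: 11101 XOR 11101 = 00000
  pos 7: 11010 XOR 11101 = 00111
  pos 9: 11101 XOR 11101 = 00000
Remainder (last 4 bits) = 0000. This is the CRC / FCS.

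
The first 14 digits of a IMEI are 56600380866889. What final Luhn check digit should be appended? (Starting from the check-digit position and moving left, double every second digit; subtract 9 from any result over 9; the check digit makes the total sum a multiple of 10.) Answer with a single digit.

1

Partial digits right→left: 9 8 8 6 6 8 0 8 3 0 0 6 6 5
Double every second digit counting from the check-digit position (so the 1st, 3rd, 5th, ... of the partial from the right).
  doubled (with −9 where >9): 9 7 3 0 6 0 3 → sum 28
  kept as-is: 8 6 8 8 0 6 5 → sum 41
Total = 28 + 41 = 69.
Check digit = (10 − (69 mod 10)) mod 10 = 1.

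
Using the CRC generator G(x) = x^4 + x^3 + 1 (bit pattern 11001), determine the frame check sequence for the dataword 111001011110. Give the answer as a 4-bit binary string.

Append 4 zeros: 1110010111100000. Divide by 11001 (XOR where the leading bit is 1):
  pos 0: 11100 XOR 11001 = 00101
  pos 2: 10110 XOR 11001 = 01111
  pos 3: 11111 XOR 11001 = 00110
  pos 5: 11011 XOR 11001 = 00010
  pos 8: 10100 XOR 11001 = 01101
  pos 9: 11010 XOR 11001 = 00011
Remainder (last 4 bits) = 1100. This is the CRC / FCS.

1100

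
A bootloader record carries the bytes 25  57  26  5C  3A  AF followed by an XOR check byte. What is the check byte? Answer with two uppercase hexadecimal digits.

9D

XOR the bytes together:
  start with 0x25
  0x25 ⊕ 0x57 = 0x72
  0x72 ⊕ 0x26 = 0x54
  0x54 ⊕ 0x5C = 0x08
  0x08 ⊕ 0x3A = 0x32
  0x32 ⊕ 0xAF = 0x9D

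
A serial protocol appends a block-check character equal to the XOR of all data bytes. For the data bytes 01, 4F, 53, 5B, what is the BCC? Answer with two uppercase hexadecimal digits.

46

XOR the bytes together:
  start with 0x01
  0x01 ⊕ 0x4F = 0x4E
  0x4E ⊕ 0x53 = 0x1D
  0x1D ⊕ 0x5B = 0x46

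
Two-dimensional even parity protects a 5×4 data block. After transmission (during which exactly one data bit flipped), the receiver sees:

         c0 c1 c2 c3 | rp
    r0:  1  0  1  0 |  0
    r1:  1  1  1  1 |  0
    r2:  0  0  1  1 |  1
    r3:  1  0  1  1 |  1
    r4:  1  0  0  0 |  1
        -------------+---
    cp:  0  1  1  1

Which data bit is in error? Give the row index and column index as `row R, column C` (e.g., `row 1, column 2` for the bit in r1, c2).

row 2, column 2

Recompute each row's even parity and compare to rp:
  r0: data parity 0, sent rp 0 → ok
  r1: data parity 0, sent rp 0 → ok
  r2: data parity 0, sent rp 1 → mismatch
  r3: data parity 1, sent rp 1 → ok
  r4: data parity 1, sent rp 1 → ok
Recompute each column's even parity and compare to cp:
  c0: data parity 0, sent cp 0 → ok
  c1: data parity 1, sent cp 1 → ok
  c2: data parity 0, sent cp 1 → mismatch
  c3: data parity 1, sent cp 1 → ok
Exactly one row (r2) and one column (c2) fail → the flipped bit is at their intersection.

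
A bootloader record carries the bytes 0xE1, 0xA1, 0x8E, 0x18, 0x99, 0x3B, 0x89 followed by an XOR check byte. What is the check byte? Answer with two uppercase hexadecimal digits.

FD

XOR the bytes together:
  start with 0xE1
  0xE1 ⊕ 0xA1 = 0x40
  0x40 ⊕ 0x8E = 0xCE
  0xCE ⊕ 0x18 = 0xD6
  0xD6 ⊕ 0x99 = 0x4F
  0x4F ⊕ 0x3B = 0x74
  0x74 ⊕ 0x89 = 0xFD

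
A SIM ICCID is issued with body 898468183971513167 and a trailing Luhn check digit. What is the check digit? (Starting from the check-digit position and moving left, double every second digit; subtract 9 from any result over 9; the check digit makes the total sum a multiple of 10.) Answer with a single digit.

Partial digits right→left: 7 6 1 3 1 5 1 7 9 3 8 1 8 6 4 8 9 8
Double every second digit counting from the check-digit position (so the 1st, 3rd, 5th, ... of the partial from the right).
  doubled (with −9 where >9): 5 2 2 2 9 7 7 8 9 → sum 51
  kept as-is: 6 3 5 7 3 1 6 8 8 → sum 47
Total = 51 + 47 = 98.
Check digit = (10 − (98 mod 10)) mod 10 = 2.

2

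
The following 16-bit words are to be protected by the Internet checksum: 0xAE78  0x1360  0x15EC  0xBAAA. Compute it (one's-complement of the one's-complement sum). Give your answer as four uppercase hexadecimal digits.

6D90

One's-complement addition (fold any carry out of bit 15 back into bit 0):
  0xAE78 + 0x1360 = 0x0C1D8
  0xC1D8 + 0x15EC = 0x0D7C4
  0xD7C4 + 0xBAAA = 0x1926E → wrap carry → 0x926F
One's-complement sum = 0x926F.
Checksum = ~0x926F & 0xFFFF = 0x6D90.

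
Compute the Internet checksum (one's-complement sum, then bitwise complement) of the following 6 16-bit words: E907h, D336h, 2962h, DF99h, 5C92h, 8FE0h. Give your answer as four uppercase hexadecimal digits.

4E52

One's-complement addition (fold any carry out of bit 15 back into bit 0):
  0xE907 + 0xD336 = 0x1BC3D → wrap carry → 0xBC3E
  0xBC3E + 0x2962 = 0x0E5A0
  0xE5A0 + 0xDF99 = 0x1C539 → wrap carry → 0xC53A
  0xC53A + 0x5C92 = 0x121CC → wrap carry → 0x21CD
  0x21CD + 0x8FE0 = 0x0B1AD
One's-complement sum = 0xB1AD.
Checksum = ~0xB1AD & 0xFFFF = 0x4E52.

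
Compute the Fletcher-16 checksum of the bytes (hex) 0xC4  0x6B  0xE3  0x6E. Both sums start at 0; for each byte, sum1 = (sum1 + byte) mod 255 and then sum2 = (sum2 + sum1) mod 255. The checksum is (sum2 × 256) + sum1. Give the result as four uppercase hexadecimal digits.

Running sums (mod 255):
  after byte 0 (0xC4): sum1=196, sum2=196
  after byte 1 (0x6B): sum1=48, sum2=244
  after byte 2 (0xE3): sum1=20, sum2=9
  after byte 3 (0x6E): sum1=130, sum2=139
Checksum = sum2·256 + sum1 = 139·256 + 130 = 35714 = 0x8B82.

8B82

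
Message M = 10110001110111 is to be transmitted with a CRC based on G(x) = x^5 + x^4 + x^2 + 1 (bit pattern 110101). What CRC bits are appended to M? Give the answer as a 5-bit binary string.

11010

Append 5 zeros: 1011000111011100000. Divide by 110101 (XOR where the leading bit is 1):
  pos 0: 101100 XOR 110101 = 011001
  pos 1: 110010 XOR 110101 = 000111
  pos 4: 111111 XOR 110101 = 001010
  pos 6: 101001 XOR 110101 = 011100
  pos 7: 111001 XOR 110101 = 001100
  pos 9: 110010 XOR 110101 = 000111
  pos 12: 111000 XOR 110101 = 001101
Remainder (last 5 bits) = 11010. This is the CRC / FCS.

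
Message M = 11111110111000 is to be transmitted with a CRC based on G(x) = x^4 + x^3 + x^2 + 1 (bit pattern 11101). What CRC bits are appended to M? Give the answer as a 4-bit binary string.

1100

Append 4 zeros: 111111101110000000. Divide by 11101 (XOR where the leading bit is 1):
  pos 0: 11111 XOR 11101 = 00010
  pos 3: 10110 XOR 11101 = 01011
  pos 4: 10111 XOR 11101 = 01010
  pos 5: 10101 XOR 11101 = 01000
  pos 6: 10001 XOR 11101 = 01100
  pos 7: 11000 XOR 11101 = 00101
  pos 9: 10100 XOR 11101 = 01001
  pos 10: 10010 XOR 11101 = 01111
  pos 11: 11110 XOR 11101 = 00011
Remainder (last 4 bits) = 1100. This is the CRC / FCS.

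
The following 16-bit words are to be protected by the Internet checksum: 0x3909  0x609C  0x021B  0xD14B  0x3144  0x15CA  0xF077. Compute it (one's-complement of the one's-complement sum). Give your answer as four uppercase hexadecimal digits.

5B6D

One's-complement addition (fold any carry out of bit 15 back into bit 0):
  0x3909 + 0x609C = 0x099A5
  0x99A5 + 0x021B = 0x09BC0
  0x9BC0 + 0xD14B = 0x16D0B → wrap carry → 0x6D0C
  0x6D0C + 0x3144 = 0x09E50
  0x9E50 + 0x15CA = 0x0B41A
  0xB41A + 0xF077 = 0x1A491 → wrap carry → 0xA492
One's-complement sum = 0xA492.
Checksum = ~0xA492 & 0xFFFF = 0x5B6D.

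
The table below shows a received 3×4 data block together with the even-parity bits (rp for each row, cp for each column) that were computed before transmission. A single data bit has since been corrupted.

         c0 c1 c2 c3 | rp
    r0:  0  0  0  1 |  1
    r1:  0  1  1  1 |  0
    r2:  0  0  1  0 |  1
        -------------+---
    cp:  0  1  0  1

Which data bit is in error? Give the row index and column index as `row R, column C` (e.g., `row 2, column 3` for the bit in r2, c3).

Recompute each row's even parity and compare to rp:
  r0: data parity 1, sent rp 1 → ok
  r1: data parity 1, sent rp 0 → mismatch
  r2: data parity 1, sent rp 1 → ok
Recompute each column's even parity and compare to cp:
  c0: data parity 0, sent cp 0 → ok
  c1: data parity 1, sent cp 1 → ok
  c2: data parity 0, sent cp 0 → ok
  c3: data parity 0, sent cp 1 → mismatch
Exactly one row (r1) and one column (c3) fail → the flipped bit is at their intersection.

row 1, column 3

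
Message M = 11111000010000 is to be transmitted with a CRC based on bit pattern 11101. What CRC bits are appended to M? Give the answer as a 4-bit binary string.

Append 4 zeros: 111110000100000000. Divide by 11101 (XOR where the leading bit is 1):
  pos 0: 11111 XOR 11101 = 00010
  pos 3: 10000 XOR 11101 = 01101
  pos 4: 11010 XOR 11101 = 00111
  pos 6: 11110 XOR 11101 = 00011
  pos 9: 11000 XOR 11101 = 00101
  pos 11: 10100 XOR 11101 = 01001
  pos 12: 10010 XOR 11101 = 01111
  pos 13: 11110 XOR 11101 = 00011
Remainder (last 4 bits) = 0011. This is the CRC / FCS.

0011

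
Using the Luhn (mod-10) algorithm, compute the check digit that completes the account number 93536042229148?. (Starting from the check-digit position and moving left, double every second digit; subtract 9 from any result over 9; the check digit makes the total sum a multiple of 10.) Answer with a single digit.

2

Partial digits right→left: 8 4 1 9 2 2 2 4 0 6 3 5 3 9
Double every second digit counting from the check-digit position (so the 1st, 3rd, 5th, ... of the partial from the right).
  doubled (with −9 where >9): 7 2 4 4 0 6 6 → sum 29
  kept as-is: 4 9 2 4 6 5 9 → sum 39
Total = 29 + 39 = 68.
Check digit = (10 − (68 mod 10)) mod 10 = 2.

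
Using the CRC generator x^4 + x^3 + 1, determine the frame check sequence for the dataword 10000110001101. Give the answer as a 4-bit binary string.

1011

Append 4 zeros: 100001100011010000. Divide by 11001 (XOR where the leading bit is 1):
  pos 0: 10000 XOR 11001 = 01001
  pos 1: 10011 XOR 11001 = 01010
  pos 2: 10101 XOR 11001 = 01100
  pos 3: 11000 XOR 11001 = 00001
  pos 7: 10011 XOR 11001 = 01010
  pos 8: 10100 XOR 11001 = 01101
  pos 9: 11011 XOR 11001 = 00010
  pos 12: 10000 XOR 11001 = 01001
  pos 13: 10010 XOR 11001 = 01011
Remainder (last 4 bits) = 1011. This is the CRC / FCS.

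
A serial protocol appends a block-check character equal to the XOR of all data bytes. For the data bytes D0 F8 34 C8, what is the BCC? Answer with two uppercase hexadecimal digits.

D4

XOR the bytes together:
  start with 0xD0
  0xD0 ⊕ 0xF8 = 0x28
  0x28 ⊕ 0x34 = 0x1C
  0x1C ⊕ 0xC8 = 0xD4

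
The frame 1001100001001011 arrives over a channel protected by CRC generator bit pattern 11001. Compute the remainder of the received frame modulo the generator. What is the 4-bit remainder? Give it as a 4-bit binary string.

1011

Modulo-2 division of 1001100001001011 by 11001:
  pos 0: 10011 XOR 11001 = 01010
  pos 1: 10100 XOR 11001 = 01101
  pos 2: 11010 XOR 11001 = 00011
  pos 5: 11001 XOR 11001 = 00000
Remainder = 1011 (nonzero — an error is detected).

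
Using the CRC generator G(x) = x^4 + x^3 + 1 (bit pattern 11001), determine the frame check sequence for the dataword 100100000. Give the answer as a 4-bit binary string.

Append 4 zeros: 1001000000000. Divide by 11001 (XOR where the leading bit is 1):
  pos 0: 10010 XOR 11001 = 01011
  pos 1: 10110 XOR 11001 = 01111
  pos 2: 11110 XOR 11001 = 00111
  pos 4: 11100 XOR 11001 = 00101
  pos 6: 10100 XOR 11001 = 01101
  pos 7: 11010 XOR 11001 = 00011
Remainder (last 4 bits) = 0110. This is the CRC / FCS.

0110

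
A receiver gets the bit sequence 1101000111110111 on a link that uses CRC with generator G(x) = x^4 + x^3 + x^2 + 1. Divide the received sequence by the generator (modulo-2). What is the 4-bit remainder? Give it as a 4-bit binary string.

0100

Modulo-2 division of 1101000111110111 by 11101:
  pos 0: 11010 XOR 11101 = 00111
  pos 2: 11100 XOR 11101 = 00001
  pos 6: 11111 XOR 11101 = 00010
  pos 9: 10101 XOR 11101 = 01000
  pos 10: 10001 XOR 11101 = 01100
  pos 11: 11001 XOR 11101 = 00100
Remainder = 0100 (nonzero — an error is detected).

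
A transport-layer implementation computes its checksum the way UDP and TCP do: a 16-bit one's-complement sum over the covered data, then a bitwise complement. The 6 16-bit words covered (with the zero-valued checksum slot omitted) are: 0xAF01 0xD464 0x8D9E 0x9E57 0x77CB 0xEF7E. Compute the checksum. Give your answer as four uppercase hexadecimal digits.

One's-complement addition (fold any carry out of bit 15 back into bit 0):
  0xAF01 + 0xD464 = 0x18365 → wrap carry → 0x8366
  0x8366 + 0x8D9E = 0x11104 → wrap carry → 0x1105
  0x1105 + 0x9E57 = 0x0AF5C
  0xAF5C + 0x77CB = 0x12727 → wrap carry → 0x2728
  0x2728 + 0xEF7E = 0x116A6 → wrap carry → 0x16A7
One's-complement sum = 0x16A7.
Checksum = ~0x16A7 & 0xFFFF = 0xE958.

E958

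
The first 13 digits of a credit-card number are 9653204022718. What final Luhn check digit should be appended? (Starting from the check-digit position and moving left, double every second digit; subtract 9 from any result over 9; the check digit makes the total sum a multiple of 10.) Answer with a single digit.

Partial digits right→left: 8 1 7 2 2 0 4 0 2 3 5 6 9
Double every second digit counting from the check-digit position (so the 1st, 3rd, 5th, ... of the partial from the right).
  doubled (with −9 where >9): 7 5 4 8 4 1 9 → sum 38
  kept as-is: 1 2 0 0 3 6 → sum 12
Total = 38 + 12 = 50.
Check digit = (10 − (50 mod 10)) mod 10 = 0.

0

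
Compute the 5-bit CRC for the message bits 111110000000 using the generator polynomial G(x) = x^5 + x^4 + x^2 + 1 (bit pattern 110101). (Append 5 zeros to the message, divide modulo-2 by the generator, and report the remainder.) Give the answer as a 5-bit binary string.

Append 5 zeros: 11111000000000000. Divide by 110101 (XOR where the leading bit is 1):
  pos 0: 111110 XOR 110101 = 001011
  pos 2: 101100 XOR 110101 = 011001
  pos 3: 110010 XOR 110101 = 000111
  pos 6: 111000 XOR 110101 = 001101
  pos 8: 110100 XOR 110101 = 000001
Remainder (last 5 bits) = 01000. This is the CRC / FCS.

01000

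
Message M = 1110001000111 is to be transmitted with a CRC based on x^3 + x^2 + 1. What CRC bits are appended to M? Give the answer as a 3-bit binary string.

000

Append 3 zeros: 1110001000111000. Divide by 1101 (XOR where the leading bit is 1):
  pos 0: 1110 XOR 1101 = 0011
  pos 2: 1100 XOR 1101 = 0001
  pos 5: 1100 XOR 1101 = 0001
  pos 8: 1011 XOR 1101 = 0110
  pos 9: 1101 XOR 1101 = 0000
Remainder (last 3 bits) = 000. This is the CRC / FCS.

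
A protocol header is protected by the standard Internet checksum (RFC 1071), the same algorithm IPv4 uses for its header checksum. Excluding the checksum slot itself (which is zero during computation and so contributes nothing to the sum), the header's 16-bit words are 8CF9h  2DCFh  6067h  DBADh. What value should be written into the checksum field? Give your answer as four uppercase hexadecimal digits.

0922

One's-complement addition (fold any carry out of bit 15 back into bit 0):
  0x8CF9 + 0x2DCF = 0x0BAC8
  0xBAC8 + 0x6067 = 0x11B2F → wrap carry → 0x1B30
  0x1B30 + 0xDBAD = 0x0F6DD
One's-complement sum = 0xF6DD.
Checksum = ~0xF6DD & 0xFFFF = 0x0922.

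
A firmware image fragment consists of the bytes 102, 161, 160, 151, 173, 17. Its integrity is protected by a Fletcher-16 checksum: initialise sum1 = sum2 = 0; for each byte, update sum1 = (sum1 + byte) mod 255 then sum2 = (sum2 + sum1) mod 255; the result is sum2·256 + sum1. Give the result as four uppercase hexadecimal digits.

44FE

Running sums (mod 255):
  after byte 0 (102): sum1=102, sum2=102
  after byte 1 (161): sum1=8, sum2=110
  after byte 2 (160): sum1=168, sum2=23
  after byte 3 (151): sum1=64, sum2=87
  after byte 4 (173): sum1=237, sum2=69
  after byte 5 (17): sum1=254, sum2=68
Checksum = sum2·256 + sum1 = 68·256 + 254 = 17662 = 0x44FE.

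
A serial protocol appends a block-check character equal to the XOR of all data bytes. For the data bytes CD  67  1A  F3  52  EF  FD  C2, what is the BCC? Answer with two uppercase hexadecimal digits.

XOR the bytes together:
  start with 0xCD
  0xCD ⊕ 0x67 = 0xAA
  0xAA ⊕ 0x1A = 0xB0
  0xB0 ⊕ 0xF3 = 0x43
  0x43 ⊕ 0x52 = 0x11
  0x11 ⊕ 0xEF = 0xFE
  0xFE ⊕ 0xFD = 0x03
  0x03 ⊕ 0xC2 = 0xC1

C1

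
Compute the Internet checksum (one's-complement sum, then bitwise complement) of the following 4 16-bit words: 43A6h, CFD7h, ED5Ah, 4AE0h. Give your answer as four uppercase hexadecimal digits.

B446

One's-complement addition (fold any carry out of bit 15 back into bit 0):
  0x43A6 + 0xCFD7 = 0x1137D → wrap carry → 0x137E
  0x137E + 0xED5A = 0x100D8 → wrap carry → 0x00D9
  0x00D9 + 0x4AE0 = 0x04BB9
One's-complement sum = 0x4BB9.
Checksum = ~0x4BB9 & 0xFFFF = 0xB446.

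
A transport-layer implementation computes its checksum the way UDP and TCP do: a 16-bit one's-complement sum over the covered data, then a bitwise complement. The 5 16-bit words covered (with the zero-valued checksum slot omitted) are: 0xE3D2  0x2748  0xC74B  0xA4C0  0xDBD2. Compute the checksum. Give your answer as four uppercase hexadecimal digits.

One's-complement addition (fold any carry out of bit 15 back into bit 0):
  0xE3D2 + 0x2748 = 0x10B1A → wrap carry → 0x0B1B
  0x0B1B + 0xC74B = 0x0D266
  0xD266 + 0xA4C0 = 0x17726 → wrap carry → 0x7727
  0x7727 + 0xDBD2 = 0x152F9 → wrap carry → 0x52FA
One's-complement sum = 0x52FA.
Checksum = ~0x52FA & 0xFFFF = 0xAD05.

AD05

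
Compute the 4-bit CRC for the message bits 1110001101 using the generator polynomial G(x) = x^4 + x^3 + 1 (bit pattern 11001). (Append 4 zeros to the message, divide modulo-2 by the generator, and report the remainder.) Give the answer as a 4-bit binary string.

Append 4 zeros: 11100011010000. Divide by 11001 (XOR where the leading bit is 1):
  pos 0: 11100 XOR 11001 = 00101
  pos 2: 10101 XOR 11001 = 01100
  pos 3: 11001 XOR 11001 = 00000
  pos 9: 10000 XOR 11001 = 01001
Remainder (last 4 bits) = 1001. This is the CRC / FCS.

1001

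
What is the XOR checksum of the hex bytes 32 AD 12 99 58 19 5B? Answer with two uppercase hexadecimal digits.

XOR the bytes together:
  start with 0x32
  0x32 ⊕ 0xAD = 0x9F
  0x9F ⊕ 0x12 = 0x8D
  0x8D ⊕ 0x99 = 0x14
  0x14 ⊕ 0x58 = 0x4C
  0x4C ⊕ 0x19 = 0x55
  0x55 ⊕ 0x5B = 0x0E

0E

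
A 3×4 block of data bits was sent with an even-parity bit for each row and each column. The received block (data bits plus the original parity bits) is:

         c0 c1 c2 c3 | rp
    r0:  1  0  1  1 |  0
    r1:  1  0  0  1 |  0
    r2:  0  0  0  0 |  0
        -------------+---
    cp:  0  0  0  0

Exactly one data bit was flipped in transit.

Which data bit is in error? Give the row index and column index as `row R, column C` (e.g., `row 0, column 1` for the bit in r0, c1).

Recompute each row's even parity and compare to rp:
  r0: data parity 1, sent rp 0 → mismatch
  r1: data parity 0, sent rp 0 → ok
  r2: data parity 0, sent rp 0 → ok
Recompute each column's even parity and compare to cp:
  c0: data parity 0, sent cp 0 → ok
  c1: data parity 0, sent cp 0 → ok
  c2: data parity 1, sent cp 0 → mismatch
  c3: data parity 0, sent cp 0 → ok
Exactly one row (r0) and one column (c2) fail → the flipped bit is at their intersection.

row 0, column 2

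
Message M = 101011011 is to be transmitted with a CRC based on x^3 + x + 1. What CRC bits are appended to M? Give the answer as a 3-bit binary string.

011

Append 3 zeros: 101011011000. Divide by 1011 (XOR where the leading bit is 1):
  pos 0: 1010 XOR 1011 = 0001
  pos 3: 1110 XOR 1011 = 0101
  pos 4: 1011 XOR 1011 = 0000
  pos 8: 1000 XOR 1011 = 0011
Remainder (last 3 bits) = 011. This is the CRC / FCS.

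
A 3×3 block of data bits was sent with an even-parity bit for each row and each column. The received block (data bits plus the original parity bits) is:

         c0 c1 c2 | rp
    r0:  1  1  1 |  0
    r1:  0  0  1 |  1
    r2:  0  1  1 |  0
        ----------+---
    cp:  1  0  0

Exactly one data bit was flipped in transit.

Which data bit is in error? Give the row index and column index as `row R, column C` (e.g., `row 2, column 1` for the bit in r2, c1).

Recompute each row's even parity and compare to rp:
  r0: data parity 1, sent rp 0 → mismatch
  r1: data parity 1, sent rp 1 → ok
  r2: data parity 0, sent rp 0 → ok
Recompute each column's even parity and compare to cp:
  c0: data parity 1, sent cp 1 → ok
  c1: data parity 0, sent cp 0 → ok
  c2: data parity 1, sent cp 0 → mismatch
Exactly one row (r0) and one column (c2) fail → the flipped bit is at their intersection.

row 0, column 2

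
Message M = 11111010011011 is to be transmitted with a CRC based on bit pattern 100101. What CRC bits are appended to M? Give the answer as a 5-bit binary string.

11111

Append 5 zeros: 1111101001101100000. Divide by 100101 (XOR where the leading bit is 1):
  pos 0: 111110 XOR 100101 = 011011
  pos 1: 110111 XOR 100101 = 010010
  pos 2: 100100 XOR 100101 = 000001
  pos 7: 101101 XOR 100101 = 001000
  pos 9: 100010 XOR 100101 = 000111
  pos 12: 111000 XOR 100101 = 011101
  pos 13: 111010 XOR 100101 = 011111
Remainder (last 5 bits) = 11111. This is the CRC / FCS.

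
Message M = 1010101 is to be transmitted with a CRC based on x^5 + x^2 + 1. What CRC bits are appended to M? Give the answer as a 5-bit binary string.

Append 5 zeros: 101010100000. Divide by 100101 (XOR where the leading bit is 1):
  pos 0: 101010 XOR 100101 = 001111
  pos 2: 111110 XOR 100101 = 011011
  pos 3: 110110 XOR 100101 = 010011
  pos 4: 100110 XOR 100101 = 000011
Remainder (last 5 bits) = 01100. This is the CRC / FCS.

01100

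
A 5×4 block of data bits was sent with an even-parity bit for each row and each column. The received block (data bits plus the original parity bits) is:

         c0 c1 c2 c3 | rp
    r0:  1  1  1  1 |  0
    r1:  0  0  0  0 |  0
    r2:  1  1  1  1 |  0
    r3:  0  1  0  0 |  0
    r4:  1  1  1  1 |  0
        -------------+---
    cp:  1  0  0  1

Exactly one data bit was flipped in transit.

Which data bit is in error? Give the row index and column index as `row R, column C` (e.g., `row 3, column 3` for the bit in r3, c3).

Recompute each row's even parity and compare to rp:
  r0: data parity 0, sent rp 0 → ok
  r1: data parity 0, sent rp 0 → ok
  r2: data parity 0, sent rp 0 → ok
  r3: data parity 1, sent rp 0 → mismatch
  r4: data parity 0, sent rp 0 → ok
Recompute each column's even parity and compare to cp:
  c0: data parity 1, sent cp 1 → ok
  c1: data parity 0, sent cp 0 → ok
  c2: data parity 1, sent cp 0 → mismatch
  c3: data parity 1, sent cp 1 → ok
Exactly one row (r3) and one column (c2) fail → the flipped bit is at their intersection.

row 3, column 2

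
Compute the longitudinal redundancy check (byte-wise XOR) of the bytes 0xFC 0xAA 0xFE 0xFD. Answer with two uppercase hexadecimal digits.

55

XOR the bytes together:
  start with 0xFC
  0xFC ⊕ 0xAA = 0x56
  0x56 ⊕ 0xFE = 0xA8
  0xA8 ⊕ 0xFD = 0x55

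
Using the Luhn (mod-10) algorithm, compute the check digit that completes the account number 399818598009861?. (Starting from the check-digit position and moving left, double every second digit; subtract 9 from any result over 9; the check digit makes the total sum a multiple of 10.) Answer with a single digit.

Partial digits right→left: 1 6 8 9 0 0 8 9 5 8 1 8 9 9 3
Double every second digit counting from the check-digit position (so the 1st, 3rd, 5th, ... of the partial from the right).
  doubled (with −9 where >9): 2 7 0 7 1 2 9 6 → sum 34
  kept as-is: 6 9 0 9 8 8 9 → sum 49
Total = 34 + 49 = 83.
Check digit = (10 − (83 mod 10)) mod 10 = 7.

7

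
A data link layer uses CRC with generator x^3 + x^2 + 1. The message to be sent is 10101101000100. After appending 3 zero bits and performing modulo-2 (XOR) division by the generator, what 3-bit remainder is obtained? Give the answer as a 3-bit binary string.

Append 3 zeros: 10101101000100000. Divide by 1101 (XOR where the leading bit is 1):
  pos 0: 1010 XOR 1101 = 0111
  pos 1: 1111 XOR 1101 = 0010
  pos 3: 1010 XOR 1101 = 0111
  pos 4: 1111 XOR 1101 = 0010
  pos 6: 1000 XOR 1101 = 0101
  pos 7: 1010 XOR 1101 = 0111
  pos 8: 1111 XOR 1101 = 0010
  pos 10: 1000 XOR 1101 = 0101
  pos 11: 1010 XOR 1101 = 0111
  pos 12: 1110 XOR 1101 = 0011
Remainder (last 3 bits) = 110. This is the CRC / FCS.

110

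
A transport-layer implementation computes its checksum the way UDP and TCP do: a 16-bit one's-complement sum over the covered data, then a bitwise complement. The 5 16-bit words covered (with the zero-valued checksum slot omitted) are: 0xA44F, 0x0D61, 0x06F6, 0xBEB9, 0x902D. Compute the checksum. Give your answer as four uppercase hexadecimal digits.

F871

One's-complement addition (fold any carry out of bit 15 back into bit 0):
  0xA44F + 0x0D61 = 0x0B1B0
  0xB1B0 + 0x06F6 = 0x0B8A6
  0xB8A6 + 0xBEB9 = 0x1775F → wrap carry → 0x7760
  0x7760 + 0x902D = 0x1078D → wrap carry → 0x078E
One's-complement sum = 0x078E.
Checksum = ~0x078E & 0xFFFF = 0xF871.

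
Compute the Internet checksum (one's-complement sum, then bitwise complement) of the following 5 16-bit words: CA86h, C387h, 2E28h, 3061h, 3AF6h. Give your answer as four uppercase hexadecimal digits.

D871

One's-complement addition (fold any carry out of bit 15 back into bit 0):
  0xCA86 + 0xC387 = 0x18E0D → wrap carry → 0x8E0E
  0x8E0E + 0x2E28 = 0x0BC36
  0xBC36 + 0x3061 = 0x0EC97
  0xEC97 + 0x3AF6 = 0x1278D → wrap carry → 0x278E
One's-complement sum = 0x278E.
Checksum = ~0x278E & 0xFFFF = 0xD871.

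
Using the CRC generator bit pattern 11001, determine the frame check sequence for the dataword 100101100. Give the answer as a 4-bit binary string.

1110

Append 4 zeros: 1001011000000. Divide by 11001 (XOR where the leading bit is 1):
  pos 0: 10010 XOR 11001 = 01011
  pos 1: 10111 XOR 11001 = 01110
  pos 2: 11101 XOR 11001 = 00100
  pos 4: 10000 XOR 11001 = 01001
  pos 5: 10010 XOR 11001 = 01011
  pos 6: 10110 XOR 11001 = 01111
  pos 7: 11110 XOR 11001 = 00111
Remainder (last 4 bits) = 1110. This is the CRC / FCS.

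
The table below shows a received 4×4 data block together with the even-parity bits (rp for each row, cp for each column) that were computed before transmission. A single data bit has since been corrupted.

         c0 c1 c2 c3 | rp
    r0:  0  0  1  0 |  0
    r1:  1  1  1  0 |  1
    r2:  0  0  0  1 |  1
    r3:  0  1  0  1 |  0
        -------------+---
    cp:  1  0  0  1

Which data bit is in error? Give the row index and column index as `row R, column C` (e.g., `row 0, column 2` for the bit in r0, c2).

Recompute each row's even parity and compare to rp:
  r0: data parity 1, sent rp 0 → mismatch
  r1: data parity 1, sent rp 1 → ok
  r2: data parity 1, sent rp 1 → ok
  r3: data parity 0, sent rp 0 → ok
Recompute each column's even parity and compare to cp:
  c0: data parity 1, sent cp 1 → ok
  c1: data parity 0, sent cp 0 → ok
  c2: data parity 0, sent cp 0 → ok
  c3: data parity 0, sent cp 1 → mismatch
Exactly one row (r0) and one column (c3) fail → the flipped bit is at their intersection.

row 0, column 3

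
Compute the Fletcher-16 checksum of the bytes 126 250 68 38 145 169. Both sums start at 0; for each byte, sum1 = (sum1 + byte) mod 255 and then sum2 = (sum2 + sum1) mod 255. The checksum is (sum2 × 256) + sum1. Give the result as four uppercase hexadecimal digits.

Running sums (mod 255):
  after byte 0 (126): sum1=126, sum2=126
  after byte 1 (250): sum1=121, sum2=247
  after byte 2 (68): sum1=189, sum2=181
  after byte 3 (38): sum1=227, sum2=153
  after byte 4 (145): sum1=117, sum2=15
  after byte 5 (169): sum1=31, sum2=46
Checksum = sum2·256 + sum1 = 46·256 + 31 = 11807 = 0x2E1F.

2E1F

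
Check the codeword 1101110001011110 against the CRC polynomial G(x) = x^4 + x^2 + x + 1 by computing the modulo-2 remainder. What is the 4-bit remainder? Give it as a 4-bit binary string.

Modulo-2 division of 1101110001011110 by 10111:
  pos 0: 11011 XOR 10111 = 01100
  pos 1: 11001 XOR 10111 = 01110
  pos 2: 11100 XOR 10111 = 01011
  pos 3: 10110 XOR 10111 = 00001
  pos 7: 10101 XOR 10111 = 00010
  pos 10: 10111 XOR 10111 = 00000
Remainder = 0000 (zero — the frame passes the CRC check).

0000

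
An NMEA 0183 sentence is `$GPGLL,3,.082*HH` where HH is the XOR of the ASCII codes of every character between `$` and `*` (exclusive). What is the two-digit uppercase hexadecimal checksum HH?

XOR the ASCII codes of the payload characters:
  'G' = 0x47 → acc = 0x47
  'P' = 0x50 → acc = 0x17
  'G' = 0x47 → acc = 0x50
  'L' = 0x4C → acc = 0x1C
  'L' = 0x4C → acc = 0x50
  ',' = 0x2C → acc = 0x7C
  '3' = 0x33 → acc = 0x4F
  ',' = 0x2C → acc = 0x63
  '.' = 0x2E → acc = 0x4D
  '0' = 0x30 → acc = 0x7D
  '8' = 0x38 → acc = 0x45
  '2' = 0x32 → acc = 0x77
Checksum = 0x77.

77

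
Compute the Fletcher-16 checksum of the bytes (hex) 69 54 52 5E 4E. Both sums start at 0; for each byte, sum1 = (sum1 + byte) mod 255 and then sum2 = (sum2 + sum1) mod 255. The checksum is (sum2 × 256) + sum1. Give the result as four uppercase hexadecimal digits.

62BC

Running sums (mod 255):
  after byte 0 (69): sum1=105, sum2=105
  after byte 1 (54): sum1=189, sum2=39
  after byte 2 (52): sum1=16, sum2=55
  after byte 3 (5E): sum1=110, sum2=165
  after byte 4 (4E): sum1=188, sum2=98
Checksum = sum2·256 + sum1 = 98·256 + 188 = 25276 = 0x62BC.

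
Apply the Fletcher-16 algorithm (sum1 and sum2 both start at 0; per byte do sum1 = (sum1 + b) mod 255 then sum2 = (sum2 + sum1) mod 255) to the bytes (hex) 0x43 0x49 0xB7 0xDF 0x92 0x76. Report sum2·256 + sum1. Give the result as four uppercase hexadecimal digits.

Running sums (mod 255):
  after byte 0 (0x43): sum1=67, sum2=67
  after byte 1 (0x49): sum1=140, sum2=207
  after byte 2 (0xB7): sum1=68, sum2=20
  after byte 3 (0xDF): sum1=36, sum2=56
  after byte 4 (0x92): sum1=182, sum2=238
  after byte 5 (0x76): sum1=45, sum2=28
Checksum = sum2·256 + sum1 = 28·256 + 45 = 7213 = 0x1C2D.

1C2D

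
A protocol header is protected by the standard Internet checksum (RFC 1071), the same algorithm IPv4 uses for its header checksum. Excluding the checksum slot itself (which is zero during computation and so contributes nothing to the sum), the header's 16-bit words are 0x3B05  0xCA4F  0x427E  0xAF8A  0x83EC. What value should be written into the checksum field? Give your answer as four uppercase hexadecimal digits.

One's-complement addition (fold any carry out of bit 15 back into bit 0):
  0x3B05 + 0xCA4F = 0x10554 → wrap carry → 0x0555
  0x0555 + 0x427E = 0x047D3
  0x47D3 + 0xAF8A = 0x0F75D
  0xF75D + 0x83EC = 0x17B49 → wrap carry → 0x7B4A
One's-complement sum = 0x7B4A.
Checksum = ~0x7B4A & 0xFFFF = 0x84B5.

84B5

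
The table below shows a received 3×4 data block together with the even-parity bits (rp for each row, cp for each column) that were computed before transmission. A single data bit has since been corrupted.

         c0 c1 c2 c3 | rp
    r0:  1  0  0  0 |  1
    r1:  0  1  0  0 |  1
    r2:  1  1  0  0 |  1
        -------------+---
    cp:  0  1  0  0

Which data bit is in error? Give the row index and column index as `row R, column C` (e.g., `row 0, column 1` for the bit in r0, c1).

Recompute each row's even parity and compare to rp:
  r0: data parity 1, sent rp 1 → ok
  r1: data parity 1, sent rp 1 → ok
  r2: data parity 0, sent rp 1 → mismatch
Recompute each column's even parity and compare to cp:
  c0: data parity 0, sent cp 0 → ok
  c1: data parity 0, sent cp 1 → mismatch
  c2: data parity 0, sent cp 0 → ok
  c3: data parity 0, sent cp 0 → ok
Exactly one row (r2) and one column (c1) fail → the flipped bit is at their intersection.

row 2, column 1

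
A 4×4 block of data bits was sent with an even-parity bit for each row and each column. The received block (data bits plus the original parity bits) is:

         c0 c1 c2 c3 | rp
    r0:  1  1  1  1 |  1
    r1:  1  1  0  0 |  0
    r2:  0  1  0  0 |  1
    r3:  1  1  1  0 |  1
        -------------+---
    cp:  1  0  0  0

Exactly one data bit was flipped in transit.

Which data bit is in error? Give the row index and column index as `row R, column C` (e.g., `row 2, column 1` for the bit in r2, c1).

Recompute each row's even parity and compare to rp:
  r0: data parity 0, sent rp 1 → mismatch
  r1: data parity 0, sent rp 0 → ok
  r2: data parity 1, sent rp 1 → ok
  r3: data parity 1, sent rp 1 → ok
Recompute each column's even parity and compare to cp:
  c0: data parity 1, sent cp 1 → ok
  c1: data parity 0, sent cp 0 → ok
  c2: data parity 0, sent cp 0 → ok
  c3: data parity 1, sent cp 0 → mismatch
Exactly one row (r0) and one column (c3) fail → the flipped bit is at their intersection.

row 0, column 3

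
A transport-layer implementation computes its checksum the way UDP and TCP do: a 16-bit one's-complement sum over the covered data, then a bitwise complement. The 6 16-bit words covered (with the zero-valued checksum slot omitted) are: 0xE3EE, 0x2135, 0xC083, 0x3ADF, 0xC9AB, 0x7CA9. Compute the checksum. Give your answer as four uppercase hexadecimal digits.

B923

One's-complement addition (fold any carry out of bit 15 back into bit 0):
  0xE3EE + 0x2135 = 0x10523 → wrap carry → 0x0524
  0x0524 + 0xC083 = 0x0C5A7
  0xC5A7 + 0x3ADF = 0x10086 → wrap carry → 0x0087
  0x0087 + 0xC9AB = 0x0CA32
  0xCA32 + 0x7CA9 = 0x146DB → wrap carry → 0x46DC
One's-complement sum = 0x46DC.
Checksum = ~0x46DC & 0xFFFF = 0xB923.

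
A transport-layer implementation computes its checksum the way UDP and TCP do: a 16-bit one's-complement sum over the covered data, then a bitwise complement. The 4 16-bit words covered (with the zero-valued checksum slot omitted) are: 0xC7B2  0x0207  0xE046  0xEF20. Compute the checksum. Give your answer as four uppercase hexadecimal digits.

One's-complement addition (fold any carry out of bit 15 back into bit 0):
  0xC7B2 + 0x0207 = 0x0C9B9
  0xC9B9 + 0xE046 = 0x1A9FF → wrap carry → 0xAA00
  0xAA00 + 0xEF20 = 0x19920 → wrap carry → 0x9921
One's-complement sum = 0x9921.
Checksum = ~0x9921 & 0xFFFF = 0x66DE.

66DE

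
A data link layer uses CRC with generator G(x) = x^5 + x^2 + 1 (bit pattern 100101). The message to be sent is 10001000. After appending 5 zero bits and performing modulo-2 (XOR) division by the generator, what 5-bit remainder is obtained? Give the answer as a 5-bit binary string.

Append 5 zeros: 1000100000000. Divide by 100101 (XOR where the leading bit is 1):
  pos 0: 100010 XOR 100101 = 000111
  pos 3: 111000 XOR 100101 = 011101
  pos 4: 111010 XOR 100101 = 011111
  pos 5: 111110 XOR 100101 = 011011
  pos 6: 110110 XOR 100101 = 010011
  pos 7: 100110 XOR 100101 = 000011
Remainder (last 5 bits) = 00011. This is the CRC / FCS.

00011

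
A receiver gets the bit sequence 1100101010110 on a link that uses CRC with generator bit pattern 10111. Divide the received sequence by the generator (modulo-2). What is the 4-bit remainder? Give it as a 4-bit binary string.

Modulo-2 division of 1100101010110 by 10111:
  pos 0: 11001 XOR 10111 = 01110
  pos 1: 11100 XOR 10111 = 01011
  pos 2: 10111 XOR 10111 = 00000
  pos 8: 10110 XOR 10111 = 00001
Remainder = 0001 (nonzero — an error is detected).

0001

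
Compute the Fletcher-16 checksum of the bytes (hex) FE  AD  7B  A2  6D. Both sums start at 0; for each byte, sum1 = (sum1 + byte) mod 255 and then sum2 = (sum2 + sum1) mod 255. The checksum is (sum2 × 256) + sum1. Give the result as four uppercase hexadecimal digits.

Running sums (mod 255):
  after byte 0 (FE): sum1=254, sum2=254
  after byte 1 (AD): sum1=172, sum2=171
  after byte 2 (7B): sum1=40, sum2=211
  after byte 3 (A2): sum1=202, sum2=158
  after byte 4 (6D): sum1=56, sum2=214
Checksum = sum2·256 + sum1 = 214·256 + 56 = 54840 = 0xD638.

D638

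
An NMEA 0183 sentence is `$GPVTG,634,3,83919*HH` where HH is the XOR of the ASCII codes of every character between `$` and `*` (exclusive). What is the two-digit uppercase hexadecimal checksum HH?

XOR the ASCII codes of the payload characters:
  'G' = 0x47 → acc = 0x47
  'P' = 0x50 → acc = 0x17
  'V' = 0x56 → acc = 0x41
  'T' = 0x54 → acc = 0x15
  'G' = 0x47 → acc = 0x52
  ',' = 0x2C → acc = 0x7E
  '6' = 0x36 → acc = 0x48
  '3' = 0x33 → acc = 0x7B
  '4' = 0x34 → acc = 0x4F
  ',' = 0x2C → acc = 0x63
  '3' = 0x33 → acc = 0x50
  ',' = 0x2C → acc = 0x7C
  '8' = 0x38 → acc = 0x44
  '3' = 0x33 → acc = 0x77
  '9' = 0x39 → acc = 0x4E
  '1' = 0x31 → acc = 0x7F
  '9' = 0x39 → acc = 0x46
Checksum = 0x46.

46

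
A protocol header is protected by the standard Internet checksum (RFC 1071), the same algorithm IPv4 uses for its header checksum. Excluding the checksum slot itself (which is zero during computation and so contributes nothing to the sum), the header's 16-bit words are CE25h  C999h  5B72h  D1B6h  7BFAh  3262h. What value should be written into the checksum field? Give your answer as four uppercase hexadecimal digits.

8CBA

One's-complement addition (fold any carry out of bit 15 back into bit 0):
  0xCE25 + 0xC999 = 0x197BE → wrap carry → 0x97BF
  0x97BF + 0x5B72 = 0x0F331
  0xF331 + 0xD1B6 = 0x1C4E7 → wrap carry → 0xC4E8
  0xC4E8 + 0x7BFA = 0x140E2 → wrap carry → 0x40E3
  0x40E3 + 0x3262 = 0x07345
One's-complement sum = 0x7345.
Checksum = ~0x7345 & 0xFFFF = 0x8CBA.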